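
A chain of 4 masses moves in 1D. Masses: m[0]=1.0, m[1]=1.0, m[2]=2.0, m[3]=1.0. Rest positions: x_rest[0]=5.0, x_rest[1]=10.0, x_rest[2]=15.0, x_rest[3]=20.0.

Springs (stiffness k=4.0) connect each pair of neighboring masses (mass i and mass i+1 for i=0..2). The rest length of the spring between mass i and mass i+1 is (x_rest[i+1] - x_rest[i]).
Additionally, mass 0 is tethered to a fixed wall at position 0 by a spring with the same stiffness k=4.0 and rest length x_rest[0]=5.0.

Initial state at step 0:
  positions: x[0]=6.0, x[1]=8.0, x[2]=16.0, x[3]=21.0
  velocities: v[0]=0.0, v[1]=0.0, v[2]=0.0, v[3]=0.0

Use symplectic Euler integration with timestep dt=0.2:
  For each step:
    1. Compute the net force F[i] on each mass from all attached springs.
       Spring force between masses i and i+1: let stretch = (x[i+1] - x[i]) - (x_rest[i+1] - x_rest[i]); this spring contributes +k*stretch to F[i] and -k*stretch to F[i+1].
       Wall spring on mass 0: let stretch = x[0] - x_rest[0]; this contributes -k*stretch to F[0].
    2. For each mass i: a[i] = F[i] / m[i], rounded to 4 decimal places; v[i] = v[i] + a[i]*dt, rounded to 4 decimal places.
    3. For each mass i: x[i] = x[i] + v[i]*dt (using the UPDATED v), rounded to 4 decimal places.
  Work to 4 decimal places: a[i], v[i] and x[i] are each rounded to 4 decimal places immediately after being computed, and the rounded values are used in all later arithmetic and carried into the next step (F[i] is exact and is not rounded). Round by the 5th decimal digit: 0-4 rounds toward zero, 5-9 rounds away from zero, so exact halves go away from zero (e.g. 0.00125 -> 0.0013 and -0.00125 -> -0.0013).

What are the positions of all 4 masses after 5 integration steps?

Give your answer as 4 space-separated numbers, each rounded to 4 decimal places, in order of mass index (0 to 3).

Step 0: x=[6.0000 8.0000 16.0000 21.0000] v=[0.0000 0.0000 0.0000 0.0000]
Step 1: x=[5.3600 8.9600 15.7600 21.0000] v=[-3.2000 4.8000 -1.2000 0.0000]
Step 2: x=[4.4384 10.4320 15.3952 20.9616] v=[-4.6080 7.3600 -1.8240 -0.1920]
Step 3: x=[3.7656 11.7391 15.0787 20.8326] v=[-3.3638 6.5357 -1.5827 -0.6451]
Step 4: x=[3.7661 12.3048 14.9553 20.5830] v=[0.0025 2.8286 -0.6170 -1.2482]
Step 5: x=[4.5302 11.9284 15.0701 20.2329] v=[3.8206 -1.8820 0.5739 -1.7504]

Answer: 4.5302 11.9284 15.0701 20.2329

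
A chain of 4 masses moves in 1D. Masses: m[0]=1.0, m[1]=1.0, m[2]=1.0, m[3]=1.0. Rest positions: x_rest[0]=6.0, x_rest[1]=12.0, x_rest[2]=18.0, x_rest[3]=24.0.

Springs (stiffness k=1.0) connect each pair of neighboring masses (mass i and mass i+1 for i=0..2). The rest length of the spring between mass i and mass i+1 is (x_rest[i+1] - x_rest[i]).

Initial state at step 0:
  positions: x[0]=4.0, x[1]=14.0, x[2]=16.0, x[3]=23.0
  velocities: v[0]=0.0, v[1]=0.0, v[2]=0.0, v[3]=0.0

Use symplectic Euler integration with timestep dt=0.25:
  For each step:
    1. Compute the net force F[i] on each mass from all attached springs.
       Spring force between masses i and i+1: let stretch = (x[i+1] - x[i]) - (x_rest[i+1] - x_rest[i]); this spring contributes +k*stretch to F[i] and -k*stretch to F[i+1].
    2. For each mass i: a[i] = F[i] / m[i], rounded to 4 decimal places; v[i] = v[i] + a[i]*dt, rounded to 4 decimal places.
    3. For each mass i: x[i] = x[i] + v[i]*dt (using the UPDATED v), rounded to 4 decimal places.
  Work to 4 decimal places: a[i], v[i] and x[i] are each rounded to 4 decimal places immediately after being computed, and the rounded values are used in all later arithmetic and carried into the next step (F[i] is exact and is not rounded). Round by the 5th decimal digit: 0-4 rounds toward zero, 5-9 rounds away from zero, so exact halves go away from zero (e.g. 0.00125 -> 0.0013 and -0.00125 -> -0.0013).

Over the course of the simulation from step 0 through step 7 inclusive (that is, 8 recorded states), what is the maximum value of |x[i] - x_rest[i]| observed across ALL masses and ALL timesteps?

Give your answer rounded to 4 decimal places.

Answer: 3.2276

Derivation:
Step 0: x=[4.0000 14.0000 16.0000 23.0000] v=[0.0000 0.0000 0.0000 0.0000]
Step 1: x=[4.2500 13.5000 16.3125 22.9375] v=[1.0000 -2.0000 1.2500 -0.2500]
Step 2: x=[4.7031 12.5977 16.8633 22.8359] v=[1.8125 -3.6094 2.2031 -0.4063]
Step 3: x=[5.2747 11.4685 17.5208 22.7360] v=[2.2862 -4.5167 2.6299 -0.3995]
Step 4: x=[5.8584 10.3305 18.1260 22.6852] v=[2.3347 -4.5521 2.4206 -0.2033]
Step 5: x=[6.3466 9.4002 18.5289 22.7244] v=[1.9527 -3.7213 1.6115 0.1569]
Step 6: x=[6.6506 8.8496 18.6235 22.8764] v=[1.2161 -2.2025 0.3782 0.6080]
Step 7: x=[6.7171 8.7724 18.3730 23.1376] v=[0.2659 -0.3088 -1.0021 1.0448]
Max displacement = 3.2276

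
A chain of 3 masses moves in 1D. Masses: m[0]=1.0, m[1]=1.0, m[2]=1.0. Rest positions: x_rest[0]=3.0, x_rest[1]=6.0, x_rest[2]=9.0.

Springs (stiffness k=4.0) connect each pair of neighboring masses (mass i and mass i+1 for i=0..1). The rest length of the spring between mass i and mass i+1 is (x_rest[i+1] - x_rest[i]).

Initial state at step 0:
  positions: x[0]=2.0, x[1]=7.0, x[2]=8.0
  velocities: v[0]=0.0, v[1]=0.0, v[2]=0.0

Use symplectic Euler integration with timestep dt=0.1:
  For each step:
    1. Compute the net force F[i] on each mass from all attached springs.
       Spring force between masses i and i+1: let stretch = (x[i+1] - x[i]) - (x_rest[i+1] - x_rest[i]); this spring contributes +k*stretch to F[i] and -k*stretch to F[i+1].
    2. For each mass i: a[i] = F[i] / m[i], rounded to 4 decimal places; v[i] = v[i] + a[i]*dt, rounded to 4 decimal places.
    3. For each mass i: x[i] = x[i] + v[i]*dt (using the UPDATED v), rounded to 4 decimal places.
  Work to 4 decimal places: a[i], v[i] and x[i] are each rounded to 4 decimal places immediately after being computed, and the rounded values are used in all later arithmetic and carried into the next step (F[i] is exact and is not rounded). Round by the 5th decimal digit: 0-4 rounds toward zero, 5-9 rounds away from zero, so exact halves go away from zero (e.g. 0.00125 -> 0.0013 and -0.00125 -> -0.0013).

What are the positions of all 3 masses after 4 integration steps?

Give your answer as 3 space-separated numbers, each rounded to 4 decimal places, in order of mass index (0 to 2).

Answer: 2.6640 5.6722 8.6640

Derivation:
Step 0: x=[2.0000 7.0000 8.0000] v=[0.0000 0.0000 0.0000]
Step 1: x=[2.0800 6.8400 8.0800] v=[0.8000 -1.6000 0.8000]
Step 2: x=[2.2304 6.5392 8.2304] v=[1.5040 -3.0080 1.5040]
Step 3: x=[2.4332 6.1337 8.4332] v=[2.0275 -4.0550 2.0275]
Step 4: x=[2.6640 5.6722 8.6640] v=[2.3077 -4.6154 2.3077]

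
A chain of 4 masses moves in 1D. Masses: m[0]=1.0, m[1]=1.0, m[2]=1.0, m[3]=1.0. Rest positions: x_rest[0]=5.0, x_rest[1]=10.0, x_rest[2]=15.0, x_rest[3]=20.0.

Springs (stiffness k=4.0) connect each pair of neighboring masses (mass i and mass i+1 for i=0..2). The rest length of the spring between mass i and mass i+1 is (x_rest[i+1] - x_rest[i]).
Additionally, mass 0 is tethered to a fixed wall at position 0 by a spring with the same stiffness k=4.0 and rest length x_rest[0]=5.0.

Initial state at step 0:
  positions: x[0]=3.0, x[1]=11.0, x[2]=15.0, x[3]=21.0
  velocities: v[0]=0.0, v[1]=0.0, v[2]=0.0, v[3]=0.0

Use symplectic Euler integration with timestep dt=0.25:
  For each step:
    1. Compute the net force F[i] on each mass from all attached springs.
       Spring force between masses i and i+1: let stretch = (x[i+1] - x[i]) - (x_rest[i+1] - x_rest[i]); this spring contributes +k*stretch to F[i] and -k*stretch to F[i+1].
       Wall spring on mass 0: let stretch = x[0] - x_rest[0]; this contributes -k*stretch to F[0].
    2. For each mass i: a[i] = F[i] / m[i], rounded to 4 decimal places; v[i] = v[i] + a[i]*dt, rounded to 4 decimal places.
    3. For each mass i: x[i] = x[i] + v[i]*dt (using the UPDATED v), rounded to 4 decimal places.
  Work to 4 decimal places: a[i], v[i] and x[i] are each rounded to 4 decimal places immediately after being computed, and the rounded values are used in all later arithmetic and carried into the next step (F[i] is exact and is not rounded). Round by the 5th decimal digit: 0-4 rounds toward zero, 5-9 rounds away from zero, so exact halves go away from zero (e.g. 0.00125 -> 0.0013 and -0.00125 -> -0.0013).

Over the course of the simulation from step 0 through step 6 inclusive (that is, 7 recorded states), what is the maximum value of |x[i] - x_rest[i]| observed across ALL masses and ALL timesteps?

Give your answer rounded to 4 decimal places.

Answer: 2.1949

Derivation:
Step 0: x=[3.0000 11.0000 15.0000 21.0000] v=[0.0000 0.0000 0.0000 0.0000]
Step 1: x=[4.2500 10.0000 15.5000 20.7500] v=[5.0000 -4.0000 2.0000 -1.0000]
Step 2: x=[5.8750 8.9375 15.9375 20.4375] v=[6.5000 -4.2500 1.7500 -1.2500]
Step 3: x=[6.7969 8.8594 15.7500 20.2500] v=[3.6875 -0.3125 -0.7500 -0.7500]
Step 4: x=[6.5352 9.9883 14.9649 20.1875] v=[-1.0469 4.5156 -3.1406 -0.2500]
Step 5: x=[5.5030 11.4981 14.2413 20.0694] v=[-4.1290 6.0391 -2.8946 -0.4726]
Step 6: x=[4.5938 12.1949 14.2889 19.7442] v=[-3.6369 2.7872 0.1903 -1.3007]
Max displacement = 2.1949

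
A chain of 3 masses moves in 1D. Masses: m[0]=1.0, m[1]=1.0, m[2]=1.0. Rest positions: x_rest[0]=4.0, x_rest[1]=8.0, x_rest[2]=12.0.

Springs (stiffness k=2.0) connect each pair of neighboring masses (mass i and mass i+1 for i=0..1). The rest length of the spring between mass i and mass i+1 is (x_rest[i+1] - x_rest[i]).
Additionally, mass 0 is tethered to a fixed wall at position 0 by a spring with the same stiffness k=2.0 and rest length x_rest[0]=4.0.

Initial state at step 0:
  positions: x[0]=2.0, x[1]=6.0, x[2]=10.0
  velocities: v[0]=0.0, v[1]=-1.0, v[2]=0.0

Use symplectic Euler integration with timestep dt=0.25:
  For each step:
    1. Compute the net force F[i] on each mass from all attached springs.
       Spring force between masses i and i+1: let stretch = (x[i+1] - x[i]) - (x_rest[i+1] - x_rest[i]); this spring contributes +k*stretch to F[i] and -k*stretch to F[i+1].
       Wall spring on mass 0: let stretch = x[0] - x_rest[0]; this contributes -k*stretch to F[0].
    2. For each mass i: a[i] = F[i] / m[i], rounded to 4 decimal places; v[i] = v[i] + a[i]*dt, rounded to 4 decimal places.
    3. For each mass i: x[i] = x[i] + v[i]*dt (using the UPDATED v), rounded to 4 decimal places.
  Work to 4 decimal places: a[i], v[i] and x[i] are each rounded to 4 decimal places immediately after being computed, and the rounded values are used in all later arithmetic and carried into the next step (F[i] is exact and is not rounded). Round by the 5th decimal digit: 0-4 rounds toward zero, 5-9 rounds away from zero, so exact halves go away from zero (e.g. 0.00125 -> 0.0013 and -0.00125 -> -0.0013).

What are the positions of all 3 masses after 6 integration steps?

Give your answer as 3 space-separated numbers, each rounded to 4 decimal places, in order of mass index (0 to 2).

Answer: 3.7980 6.8257 9.6513

Derivation:
Step 0: x=[2.0000 6.0000 10.0000] v=[0.0000 -1.0000 0.0000]
Step 1: x=[2.2500 5.7500 10.0000] v=[1.0000 -1.0000 0.0000]
Step 2: x=[2.6563 5.5938 9.9688] v=[1.6250 -0.6250 -0.1250]
Step 3: x=[3.0977 5.6173 9.8907] v=[1.7656 0.0938 -0.3125]
Step 4: x=[3.4669 5.8600 9.7784] v=[1.4766 0.9707 -0.4492]
Step 5: x=[3.7018 6.2934 9.6763] v=[0.9397 1.7334 -0.4084]
Step 6: x=[3.7980 6.8257 9.6513] v=[0.3846 2.1291 -0.0999]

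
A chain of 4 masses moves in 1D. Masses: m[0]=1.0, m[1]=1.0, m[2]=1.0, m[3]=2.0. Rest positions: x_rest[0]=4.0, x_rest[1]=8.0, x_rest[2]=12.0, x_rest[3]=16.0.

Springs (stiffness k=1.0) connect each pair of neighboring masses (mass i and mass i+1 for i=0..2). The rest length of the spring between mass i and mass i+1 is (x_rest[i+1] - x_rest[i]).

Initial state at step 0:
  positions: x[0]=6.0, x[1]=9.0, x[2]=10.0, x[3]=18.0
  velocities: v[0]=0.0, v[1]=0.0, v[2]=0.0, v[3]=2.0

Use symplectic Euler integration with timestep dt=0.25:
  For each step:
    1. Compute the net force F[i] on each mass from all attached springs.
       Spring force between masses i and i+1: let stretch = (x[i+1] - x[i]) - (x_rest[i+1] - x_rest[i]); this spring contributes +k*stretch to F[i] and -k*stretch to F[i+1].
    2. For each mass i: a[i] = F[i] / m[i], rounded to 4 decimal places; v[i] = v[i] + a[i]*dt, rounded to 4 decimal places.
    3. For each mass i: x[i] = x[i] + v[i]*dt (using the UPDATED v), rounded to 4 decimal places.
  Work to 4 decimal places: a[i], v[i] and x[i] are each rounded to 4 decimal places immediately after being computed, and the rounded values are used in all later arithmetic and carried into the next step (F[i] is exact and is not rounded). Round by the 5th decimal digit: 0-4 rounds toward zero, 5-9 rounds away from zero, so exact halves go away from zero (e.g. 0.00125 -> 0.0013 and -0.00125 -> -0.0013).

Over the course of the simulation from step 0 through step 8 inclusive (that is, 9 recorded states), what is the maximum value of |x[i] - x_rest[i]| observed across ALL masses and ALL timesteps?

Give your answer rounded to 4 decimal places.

Step 0: x=[6.0000 9.0000 10.0000 18.0000] v=[0.0000 0.0000 0.0000 2.0000]
Step 1: x=[5.9375 8.8750 10.4375 18.3750] v=[-0.2500 -0.5000 1.7500 1.5000]
Step 2: x=[5.8086 8.6641 11.2735 18.6270] v=[-0.5156 -0.8438 3.3438 1.0078]
Step 3: x=[5.6082 8.4378 12.4060 18.7742] v=[-0.8017 -0.9053 4.5298 0.5886]
Step 4: x=[5.3346 8.2826 13.6885 18.8474] v=[-1.0943 -0.6207 5.1298 0.2926]
Step 5: x=[4.9953 8.2811 14.9555 18.8843] v=[-1.3573 -0.0062 5.0681 0.1477]
Step 6: x=[4.6113 8.4914 16.0509 18.9235] v=[-1.5359 0.8410 4.3817 0.1566]
Step 7: x=[4.2198 8.9316 16.8534 18.9979] v=[-1.5659 1.7609 3.2100 0.2975]
Step 8: x=[3.8728 9.5725 17.2948 19.1303] v=[-1.3880 2.5634 1.7657 0.5295]
Max displacement = 5.2948

Answer: 5.2948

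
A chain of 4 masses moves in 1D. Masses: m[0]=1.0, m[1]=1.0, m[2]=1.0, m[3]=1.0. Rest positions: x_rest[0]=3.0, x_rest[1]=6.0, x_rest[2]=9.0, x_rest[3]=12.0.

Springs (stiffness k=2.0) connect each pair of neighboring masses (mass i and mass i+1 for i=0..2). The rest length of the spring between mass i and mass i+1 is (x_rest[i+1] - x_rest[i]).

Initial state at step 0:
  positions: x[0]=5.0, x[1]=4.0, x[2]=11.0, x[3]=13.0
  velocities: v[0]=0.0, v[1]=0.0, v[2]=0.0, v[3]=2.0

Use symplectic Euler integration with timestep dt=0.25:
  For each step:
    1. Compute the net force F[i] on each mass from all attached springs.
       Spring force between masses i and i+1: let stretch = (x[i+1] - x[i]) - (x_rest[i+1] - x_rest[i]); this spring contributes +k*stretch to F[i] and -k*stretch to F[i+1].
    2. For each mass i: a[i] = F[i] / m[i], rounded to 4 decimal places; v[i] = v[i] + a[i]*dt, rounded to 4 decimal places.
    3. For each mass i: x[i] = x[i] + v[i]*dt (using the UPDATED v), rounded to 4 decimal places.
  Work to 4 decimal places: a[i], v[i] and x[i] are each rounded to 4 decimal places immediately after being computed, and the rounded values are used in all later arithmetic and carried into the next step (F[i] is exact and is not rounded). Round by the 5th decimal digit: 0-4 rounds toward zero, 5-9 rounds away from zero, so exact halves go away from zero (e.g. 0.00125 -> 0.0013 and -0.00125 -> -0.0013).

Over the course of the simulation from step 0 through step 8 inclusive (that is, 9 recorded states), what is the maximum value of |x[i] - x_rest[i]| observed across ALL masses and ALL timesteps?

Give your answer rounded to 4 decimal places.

Answer: 4.1913

Derivation:
Step 0: x=[5.0000 4.0000 11.0000 13.0000] v=[0.0000 0.0000 0.0000 2.0000]
Step 1: x=[4.5000 5.0000 10.3750 13.6250] v=[-2.0000 4.0000 -2.5000 2.5000]
Step 2: x=[3.6875 6.6094 9.4844 14.2188] v=[-3.2500 6.4375 -3.5625 2.3750]
Step 3: x=[2.8652 8.2129 8.8262 14.5958] v=[-3.2891 6.4141 -2.6328 1.5078]
Step 4: x=[2.3364 9.2246 8.8125 14.6266] v=[-2.1153 4.0469 -0.0547 0.1230]
Step 5: x=[2.2936 9.3238 9.5771 14.3056] v=[-0.1712 0.3968 3.0584 -1.2841]
Step 6: x=[2.7546 8.5759 10.9011 13.7685] v=[1.8439 -2.9917 5.2960 -2.1484]
Step 7: x=[3.5683 7.3910 12.2929 13.2480] v=[3.2546 -4.7398 5.5671 -2.0821]
Step 8: x=[4.4848 6.3410 13.1913 12.9831] v=[3.6660 -4.2002 3.5937 -1.0597]
Max displacement = 4.1913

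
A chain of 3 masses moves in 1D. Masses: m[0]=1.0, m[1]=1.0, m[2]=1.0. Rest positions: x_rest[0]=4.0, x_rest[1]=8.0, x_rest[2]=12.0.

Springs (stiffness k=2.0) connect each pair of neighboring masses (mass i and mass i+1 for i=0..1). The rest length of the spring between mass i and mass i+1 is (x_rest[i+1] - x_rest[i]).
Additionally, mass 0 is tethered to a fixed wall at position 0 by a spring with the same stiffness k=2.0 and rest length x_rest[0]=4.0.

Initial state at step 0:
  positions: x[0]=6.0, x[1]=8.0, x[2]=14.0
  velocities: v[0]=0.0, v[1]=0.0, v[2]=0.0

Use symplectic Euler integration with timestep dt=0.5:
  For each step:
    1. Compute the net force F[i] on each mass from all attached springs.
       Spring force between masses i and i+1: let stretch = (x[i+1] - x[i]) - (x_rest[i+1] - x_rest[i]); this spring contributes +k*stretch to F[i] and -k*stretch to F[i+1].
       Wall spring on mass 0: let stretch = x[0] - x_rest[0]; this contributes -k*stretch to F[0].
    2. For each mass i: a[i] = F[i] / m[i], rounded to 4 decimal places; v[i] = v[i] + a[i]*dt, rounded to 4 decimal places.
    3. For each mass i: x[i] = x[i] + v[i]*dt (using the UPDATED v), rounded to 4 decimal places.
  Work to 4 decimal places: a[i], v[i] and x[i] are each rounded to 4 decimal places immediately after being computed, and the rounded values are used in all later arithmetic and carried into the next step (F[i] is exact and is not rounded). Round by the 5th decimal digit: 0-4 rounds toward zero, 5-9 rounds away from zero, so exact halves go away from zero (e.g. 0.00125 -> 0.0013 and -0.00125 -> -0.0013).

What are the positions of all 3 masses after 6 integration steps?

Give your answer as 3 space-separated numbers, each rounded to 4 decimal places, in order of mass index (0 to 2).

Answer: 2.6250 9.0938 10.3750

Derivation:
Step 0: x=[6.0000 8.0000 14.0000] v=[0.0000 0.0000 0.0000]
Step 1: x=[4.0000 10.0000 13.0000] v=[-4.0000 4.0000 -2.0000]
Step 2: x=[3.0000 10.5000 12.5000] v=[-2.0000 1.0000 -1.0000]
Step 3: x=[4.2500 8.2500 13.0000] v=[2.5000 -4.5000 1.0000]
Step 4: x=[5.3750 6.3750 13.1250] v=[2.2500 -3.7500 0.2500]
Step 5: x=[4.3125 7.3750 11.8750] v=[-2.1250 2.0000 -2.5000]
Step 6: x=[2.6250 9.0938 10.3750] v=[-3.3750 3.4375 -3.0000]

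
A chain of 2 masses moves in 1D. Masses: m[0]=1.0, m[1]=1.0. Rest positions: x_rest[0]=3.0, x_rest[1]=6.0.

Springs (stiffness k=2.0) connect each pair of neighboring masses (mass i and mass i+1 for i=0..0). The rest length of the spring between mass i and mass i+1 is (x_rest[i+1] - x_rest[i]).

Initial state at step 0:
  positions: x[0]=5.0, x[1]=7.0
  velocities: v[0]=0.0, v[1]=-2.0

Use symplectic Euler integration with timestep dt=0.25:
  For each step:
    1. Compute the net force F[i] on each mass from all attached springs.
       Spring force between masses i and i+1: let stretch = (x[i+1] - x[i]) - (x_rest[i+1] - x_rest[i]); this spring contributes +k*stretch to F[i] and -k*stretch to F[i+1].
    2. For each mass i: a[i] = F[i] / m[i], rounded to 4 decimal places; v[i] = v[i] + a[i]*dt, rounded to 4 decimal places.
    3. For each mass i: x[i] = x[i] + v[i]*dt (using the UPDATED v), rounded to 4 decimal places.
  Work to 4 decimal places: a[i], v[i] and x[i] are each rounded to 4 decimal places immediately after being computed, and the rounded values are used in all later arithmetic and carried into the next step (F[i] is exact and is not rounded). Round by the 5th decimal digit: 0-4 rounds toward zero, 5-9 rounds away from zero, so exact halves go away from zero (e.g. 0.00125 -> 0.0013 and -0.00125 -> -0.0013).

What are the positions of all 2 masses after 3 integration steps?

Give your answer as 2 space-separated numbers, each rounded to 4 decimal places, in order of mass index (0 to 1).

Step 0: x=[5.0000 7.0000] v=[0.0000 -2.0000]
Step 1: x=[4.8750 6.6250] v=[-0.5000 -1.5000]
Step 2: x=[4.5938 6.4063] v=[-1.1250 -0.8750]
Step 3: x=[4.1641 6.3360] v=[-1.7188 -0.2813]

Answer: 4.1641 6.3360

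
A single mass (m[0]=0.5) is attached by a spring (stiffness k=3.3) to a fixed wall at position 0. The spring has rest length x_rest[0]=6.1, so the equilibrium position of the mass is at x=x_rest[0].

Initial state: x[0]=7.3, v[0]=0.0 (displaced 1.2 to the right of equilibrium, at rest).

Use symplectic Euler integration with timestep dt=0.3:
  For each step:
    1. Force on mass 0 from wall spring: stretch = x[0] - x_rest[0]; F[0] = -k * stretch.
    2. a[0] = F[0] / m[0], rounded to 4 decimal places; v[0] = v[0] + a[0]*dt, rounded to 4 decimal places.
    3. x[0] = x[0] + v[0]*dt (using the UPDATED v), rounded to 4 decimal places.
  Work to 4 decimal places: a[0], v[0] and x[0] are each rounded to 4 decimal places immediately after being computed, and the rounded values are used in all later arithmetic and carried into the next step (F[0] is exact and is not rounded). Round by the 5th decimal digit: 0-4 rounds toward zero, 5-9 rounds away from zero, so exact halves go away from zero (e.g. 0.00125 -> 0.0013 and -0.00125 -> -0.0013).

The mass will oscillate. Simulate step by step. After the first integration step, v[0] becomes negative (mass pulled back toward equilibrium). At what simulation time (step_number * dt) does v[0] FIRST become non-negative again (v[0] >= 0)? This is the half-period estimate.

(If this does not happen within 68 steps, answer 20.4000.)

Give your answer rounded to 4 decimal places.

Answer: 1.2000

Derivation:
Step 0: x=[7.3000] v=[0.0000]
Step 1: x=[6.5872] v=[-2.3760]
Step 2: x=[5.5850] v=[-3.3407]
Step 3: x=[4.8887] v=[-2.3210]
Step 4: x=[4.9119] v=[0.0774]
First v>=0 after going negative at step 4, time=1.2000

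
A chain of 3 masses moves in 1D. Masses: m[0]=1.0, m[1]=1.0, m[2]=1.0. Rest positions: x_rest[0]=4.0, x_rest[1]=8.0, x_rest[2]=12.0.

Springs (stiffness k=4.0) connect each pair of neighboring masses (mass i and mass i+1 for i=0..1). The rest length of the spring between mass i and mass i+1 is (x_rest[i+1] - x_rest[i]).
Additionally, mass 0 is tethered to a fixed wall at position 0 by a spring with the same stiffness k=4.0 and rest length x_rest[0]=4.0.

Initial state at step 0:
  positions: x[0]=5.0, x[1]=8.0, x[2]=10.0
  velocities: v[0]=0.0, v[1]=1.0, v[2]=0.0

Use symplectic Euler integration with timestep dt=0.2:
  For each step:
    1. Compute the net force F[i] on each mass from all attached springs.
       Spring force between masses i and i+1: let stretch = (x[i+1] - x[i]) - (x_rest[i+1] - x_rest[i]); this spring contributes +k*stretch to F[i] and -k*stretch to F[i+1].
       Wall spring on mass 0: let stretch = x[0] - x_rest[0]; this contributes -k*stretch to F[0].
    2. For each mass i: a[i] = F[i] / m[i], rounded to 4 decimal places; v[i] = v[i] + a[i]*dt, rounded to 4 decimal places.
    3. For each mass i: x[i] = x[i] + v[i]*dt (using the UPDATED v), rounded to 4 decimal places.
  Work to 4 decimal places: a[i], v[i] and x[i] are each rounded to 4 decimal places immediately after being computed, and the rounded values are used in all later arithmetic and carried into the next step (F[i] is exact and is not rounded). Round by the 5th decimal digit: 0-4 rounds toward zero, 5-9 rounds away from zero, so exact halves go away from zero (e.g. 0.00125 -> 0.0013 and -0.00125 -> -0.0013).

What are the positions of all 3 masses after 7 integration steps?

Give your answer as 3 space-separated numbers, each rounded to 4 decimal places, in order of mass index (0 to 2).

Step 0: x=[5.0000 8.0000 10.0000] v=[0.0000 1.0000 0.0000]
Step 1: x=[4.6800 8.0400 10.3200] v=[-1.6000 0.2000 1.6000]
Step 2: x=[4.1488 7.9072 10.9152] v=[-2.6560 -0.6640 2.9760]
Step 3: x=[3.5551 7.6543 11.6691] v=[-2.9683 -1.2643 3.7696]
Step 4: x=[3.0485 7.3879 12.4207] v=[-2.5330 -1.3318 3.7578]
Step 5: x=[2.7484 7.2325 13.0070] v=[-1.5003 -0.7771 2.9316]
Step 6: x=[2.7261 7.2835 13.3094] v=[-0.1117 0.2552 1.5120]
Step 7: x=[2.9968 7.5695 13.2877] v=[1.3533 1.4300 -0.1087]

Answer: 2.9968 7.5695 13.2877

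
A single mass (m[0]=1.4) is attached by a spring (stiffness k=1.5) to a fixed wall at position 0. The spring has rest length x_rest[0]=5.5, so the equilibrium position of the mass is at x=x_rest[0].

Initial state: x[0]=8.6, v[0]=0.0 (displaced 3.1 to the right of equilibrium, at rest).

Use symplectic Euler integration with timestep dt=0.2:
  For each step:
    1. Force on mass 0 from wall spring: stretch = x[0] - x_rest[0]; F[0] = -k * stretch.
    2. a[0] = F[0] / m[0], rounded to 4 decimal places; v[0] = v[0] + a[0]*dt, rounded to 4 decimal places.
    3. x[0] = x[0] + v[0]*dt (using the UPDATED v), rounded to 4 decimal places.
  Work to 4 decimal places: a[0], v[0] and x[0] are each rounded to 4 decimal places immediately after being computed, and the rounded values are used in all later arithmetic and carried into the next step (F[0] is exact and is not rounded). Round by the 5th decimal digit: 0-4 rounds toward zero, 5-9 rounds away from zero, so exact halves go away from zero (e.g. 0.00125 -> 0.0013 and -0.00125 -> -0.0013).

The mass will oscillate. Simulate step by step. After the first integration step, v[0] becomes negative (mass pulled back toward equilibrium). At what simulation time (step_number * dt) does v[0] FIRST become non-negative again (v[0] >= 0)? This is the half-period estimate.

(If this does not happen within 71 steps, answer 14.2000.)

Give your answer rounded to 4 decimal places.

Step 0: x=[8.6000] v=[0.0000]
Step 1: x=[8.4671] v=[-0.6643]
Step 2: x=[8.2071] v=[-1.3001]
Step 3: x=[7.8311] v=[-1.8802]
Step 4: x=[7.3552] v=[-2.3797]
Step 5: x=[6.7998] v=[-2.7772]
Step 6: x=[6.1887] v=[-3.0557]
Step 7: x=[5.5480] v=[-3.2033]
Step 8: x=[4.9053] v=[-3.2136]
Step 9: x=[4.2881] v=[-3.0862]
Step 10: x=[3.7228] v=[-2.8265]
Step 11: x=[3.2337] v=[-2.4457]
Step 12: x=[2.8417] v=[-1.9601]
Step 13: x=[2.5636] v=[-1.3905]
Step 14: x=[2.4113] v=[-0.7613]
Step 15: x=[2.3914] v=[-0.0994]
Step 16: x=[2.5047] v=[0.5667]
First v>=0 after going negative at step 16, time=3.2000

Answer: 3.2000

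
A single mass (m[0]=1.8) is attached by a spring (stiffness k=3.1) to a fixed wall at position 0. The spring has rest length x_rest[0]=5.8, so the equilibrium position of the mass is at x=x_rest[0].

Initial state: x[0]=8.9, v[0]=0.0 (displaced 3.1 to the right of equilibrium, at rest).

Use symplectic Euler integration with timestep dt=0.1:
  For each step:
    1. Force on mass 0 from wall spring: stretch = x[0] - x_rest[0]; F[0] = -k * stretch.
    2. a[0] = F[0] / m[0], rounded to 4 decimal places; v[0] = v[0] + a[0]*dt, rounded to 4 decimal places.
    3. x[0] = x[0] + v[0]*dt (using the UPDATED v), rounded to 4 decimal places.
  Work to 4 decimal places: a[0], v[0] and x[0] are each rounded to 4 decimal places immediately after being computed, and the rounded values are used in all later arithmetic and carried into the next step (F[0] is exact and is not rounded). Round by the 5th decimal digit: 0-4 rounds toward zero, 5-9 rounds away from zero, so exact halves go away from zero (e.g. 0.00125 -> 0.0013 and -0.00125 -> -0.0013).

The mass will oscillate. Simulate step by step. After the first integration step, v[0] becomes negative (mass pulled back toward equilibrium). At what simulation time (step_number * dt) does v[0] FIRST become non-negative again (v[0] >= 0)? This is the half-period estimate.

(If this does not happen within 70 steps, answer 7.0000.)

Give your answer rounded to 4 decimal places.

Answer: 2.4000

Derivation:
Step 0: x=[8.9000] v=[0.0000]
Step 1: x=[8.8466] v=[-0.5339]
Step 2: x=[8.7407] v=[-1.0586]
Step 3: x=[8.5842] v=[-1.5651]
Step 4: x=[8.3797] v=[-2.0446]
Step 5: x=[8.1308] v=[-2.4889]
Step 6: x=[7.8418] v=[-2.8903]
Step 7: x=[7.5176] v=[-3.2419]
Step 8: x=[7.1638] v=[-3.5377]
Step 9: x=[6.7865] v=[-3.7726]
Step 10: x=[6.3923] v=[-3.9425]
Step 11: x=[5.9879] v=[-4.0445]
Step 12: x=[5.5802] v=[-4.0769]
Step 13: x=[5.1763] v=[-4.0391]
Step 14: x=[4.7831] v=[-3.9317]
Step 15: x=[4.4074] v=[-3.7566]
Step 16: x=[4.0557] v=[-3.5168]
Step 17: x=[3.7341] v=[-3.2164]
Step 18: x=[3.4480] v=[-2.8606]
Step 19: x=[3.2025] v=[-2.4555]
Step 20: x=[3.0017] v=[-2.0082]
Step 21: x=[2.8491] v=[-1.5263]
Step 22: x=[2.7473] v=[-1.0181]
Step 23: x=[2.6981] v=[-0.4924]
Step 24: x=[2.7023] v=[0.0418]
First v>=0 after going negative at step 24, time=2.4000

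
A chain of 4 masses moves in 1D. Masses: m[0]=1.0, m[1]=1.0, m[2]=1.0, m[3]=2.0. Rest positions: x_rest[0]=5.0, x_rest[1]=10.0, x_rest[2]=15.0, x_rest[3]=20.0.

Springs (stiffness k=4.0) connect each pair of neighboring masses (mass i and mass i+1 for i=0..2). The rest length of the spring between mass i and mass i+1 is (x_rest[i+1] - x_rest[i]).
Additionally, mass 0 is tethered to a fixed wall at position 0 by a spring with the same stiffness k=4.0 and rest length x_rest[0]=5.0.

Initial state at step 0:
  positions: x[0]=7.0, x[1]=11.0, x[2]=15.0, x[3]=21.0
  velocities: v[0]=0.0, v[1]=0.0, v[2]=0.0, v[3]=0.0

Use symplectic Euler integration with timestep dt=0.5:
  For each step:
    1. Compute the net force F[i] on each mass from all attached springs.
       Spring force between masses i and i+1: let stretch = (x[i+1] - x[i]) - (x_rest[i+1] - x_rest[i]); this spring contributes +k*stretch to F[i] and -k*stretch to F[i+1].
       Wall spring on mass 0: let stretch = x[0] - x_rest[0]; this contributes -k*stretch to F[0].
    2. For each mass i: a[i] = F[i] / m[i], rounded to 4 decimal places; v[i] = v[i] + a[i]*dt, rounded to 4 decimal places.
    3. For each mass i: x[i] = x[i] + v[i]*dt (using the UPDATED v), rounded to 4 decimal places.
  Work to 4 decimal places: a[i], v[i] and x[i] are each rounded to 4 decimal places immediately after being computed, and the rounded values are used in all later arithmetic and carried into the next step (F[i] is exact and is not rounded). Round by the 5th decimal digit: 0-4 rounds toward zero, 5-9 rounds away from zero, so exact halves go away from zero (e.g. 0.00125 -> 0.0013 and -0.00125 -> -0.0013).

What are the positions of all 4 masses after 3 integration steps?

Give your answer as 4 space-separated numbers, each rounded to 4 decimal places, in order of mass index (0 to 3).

Answer: 6.0000 9.5000 13.7500 21.3750

Derivation:
Step 0: x=[7.0000 11.0000 15.0000 21.0000] v=[0.0000 0.0000 0.0000 0.0000]
Step 1: x=[4.0000 11.0000 17.0000 20.5000] v=[-6.0000 0.0000 4.0000 -1.0000]
Step 2: x=[4.0000 10.0000 16.5000 20.7500] v=[0.0000 -2.0000 -1.0000 0.5000]
Step 3: x=[6.0000 9.5000 13.7500 21.3750] v=[4.0000 -1.0000 -5.5000 1.2500]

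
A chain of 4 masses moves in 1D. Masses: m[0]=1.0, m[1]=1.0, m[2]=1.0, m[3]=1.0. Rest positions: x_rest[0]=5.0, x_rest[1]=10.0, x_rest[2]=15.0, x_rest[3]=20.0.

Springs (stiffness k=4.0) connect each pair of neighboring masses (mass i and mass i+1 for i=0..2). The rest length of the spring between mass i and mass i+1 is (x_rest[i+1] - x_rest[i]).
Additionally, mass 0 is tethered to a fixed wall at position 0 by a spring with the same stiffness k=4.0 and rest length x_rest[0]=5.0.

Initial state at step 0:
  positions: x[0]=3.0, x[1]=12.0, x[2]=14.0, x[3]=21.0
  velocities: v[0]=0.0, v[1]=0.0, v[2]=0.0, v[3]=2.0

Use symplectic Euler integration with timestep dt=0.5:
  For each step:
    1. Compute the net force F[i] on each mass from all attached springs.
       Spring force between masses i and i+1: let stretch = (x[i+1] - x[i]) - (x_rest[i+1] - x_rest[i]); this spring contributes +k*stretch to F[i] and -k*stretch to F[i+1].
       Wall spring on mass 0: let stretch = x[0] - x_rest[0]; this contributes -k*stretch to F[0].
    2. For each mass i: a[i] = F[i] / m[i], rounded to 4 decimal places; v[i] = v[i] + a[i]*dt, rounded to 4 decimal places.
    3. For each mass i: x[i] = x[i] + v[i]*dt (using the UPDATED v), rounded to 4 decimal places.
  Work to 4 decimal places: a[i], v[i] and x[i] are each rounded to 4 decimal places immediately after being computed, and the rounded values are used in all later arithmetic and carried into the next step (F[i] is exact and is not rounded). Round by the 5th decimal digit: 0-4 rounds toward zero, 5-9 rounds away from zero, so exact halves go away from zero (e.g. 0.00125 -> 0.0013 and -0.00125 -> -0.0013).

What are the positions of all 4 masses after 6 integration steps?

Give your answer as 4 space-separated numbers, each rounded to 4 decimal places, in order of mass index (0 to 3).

Step 0: x=[3.0000 12.0000 14.0000 21.0000] v=[0.0000 0.0000 0.0000 2.0000]
Step 1: x=[9.0000 5.0000 19.0000 20.0000] v=[12.0000 -14.0000 10.0000 -2.0000]
Step 2: x=[2.0000 16.0000 11.0000 23.0000] v=[-14.0000 22.0000 -16.0000 6.0000]
Step 3: x=[7.0000 8.0000 20.0000 19.0000] v=[10.0000 -16.0000 18.0000 -8.0000]
Step 4: x=[6.0000 11.0000 16.0000 21.0000] v=[-2.0000 6.0000 -8.0000 4.0000]
Step 5: x=[4.0000 14.0000 12.0000 23.0000] v=[-4.0000 6.0000 -8.0000 4.0000]
Step 6: x=[8.0000 5.0000 21.0000 19.0000] v=[8.0000 -18.0000 18.0000 -8.0000]

Answer: 8.0000 5.0000 21.0000 19.0000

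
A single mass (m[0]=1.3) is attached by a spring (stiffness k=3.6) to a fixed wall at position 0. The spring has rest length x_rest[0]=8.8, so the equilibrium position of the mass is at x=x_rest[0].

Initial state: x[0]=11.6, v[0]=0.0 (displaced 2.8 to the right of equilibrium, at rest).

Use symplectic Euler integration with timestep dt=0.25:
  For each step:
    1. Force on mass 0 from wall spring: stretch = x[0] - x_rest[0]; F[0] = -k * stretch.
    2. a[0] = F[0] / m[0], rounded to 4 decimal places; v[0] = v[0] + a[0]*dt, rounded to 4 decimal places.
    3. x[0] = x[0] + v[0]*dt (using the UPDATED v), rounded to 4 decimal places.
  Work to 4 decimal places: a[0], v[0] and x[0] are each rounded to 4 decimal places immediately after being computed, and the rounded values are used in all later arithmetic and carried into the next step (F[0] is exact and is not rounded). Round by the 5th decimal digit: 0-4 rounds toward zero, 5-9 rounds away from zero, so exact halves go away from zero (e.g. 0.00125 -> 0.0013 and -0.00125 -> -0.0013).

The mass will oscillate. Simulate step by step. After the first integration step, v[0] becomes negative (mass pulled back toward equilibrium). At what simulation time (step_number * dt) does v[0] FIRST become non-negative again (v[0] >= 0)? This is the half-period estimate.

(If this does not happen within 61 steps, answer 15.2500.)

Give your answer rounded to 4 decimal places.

Step 0: x=[11.6000] v=[0.0000]
Step 1: x=[11.1154] v=[-1.9385]
Step 2: x=[10.2300] v=[-3.5415]
Step 3: x=[9.0971] v=[-4.5315]
Step 4: x=[7.9128] v=[-4.7372]
Step 5: x=[6.8821] v=[-4.1230]
Step 6: x=[6.1833] v=[-2.7952]
Step 7: x=[5.9374] v=[-0.9837]
Step 8: x=[6.1869] v=[0.9981]
First v>=0 after going negative at step 8, time=2.0000

Answer: 2.0000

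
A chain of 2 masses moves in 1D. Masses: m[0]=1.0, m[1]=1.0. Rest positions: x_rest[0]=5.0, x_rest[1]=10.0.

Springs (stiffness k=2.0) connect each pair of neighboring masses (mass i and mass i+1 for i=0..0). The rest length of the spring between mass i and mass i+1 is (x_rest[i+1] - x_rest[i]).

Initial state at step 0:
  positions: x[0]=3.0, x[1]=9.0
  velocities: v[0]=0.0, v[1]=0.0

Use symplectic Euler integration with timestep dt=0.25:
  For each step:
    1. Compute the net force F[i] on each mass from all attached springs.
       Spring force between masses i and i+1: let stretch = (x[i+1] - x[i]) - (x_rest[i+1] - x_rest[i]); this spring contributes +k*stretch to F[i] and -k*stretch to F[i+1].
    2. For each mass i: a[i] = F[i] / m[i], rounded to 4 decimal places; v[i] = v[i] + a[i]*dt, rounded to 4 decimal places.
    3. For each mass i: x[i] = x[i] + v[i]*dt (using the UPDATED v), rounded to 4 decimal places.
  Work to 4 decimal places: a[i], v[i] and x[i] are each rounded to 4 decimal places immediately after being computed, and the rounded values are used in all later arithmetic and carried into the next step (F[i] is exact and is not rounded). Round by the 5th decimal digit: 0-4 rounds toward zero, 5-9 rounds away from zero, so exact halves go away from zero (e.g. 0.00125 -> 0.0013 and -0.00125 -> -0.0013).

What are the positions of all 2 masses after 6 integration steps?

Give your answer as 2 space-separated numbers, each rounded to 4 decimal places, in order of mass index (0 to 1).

Step 0: x=[3.0000 9.0000] v=[0.0000 0.0000]
Step 1: x=[3.1250 8.8750] v=[0.5000 -0.5000]
Step 2: x=[3.3438 8.6563] v=[0.8750 -0.8750]
Step 3: x=[3.6016 8.3985] v=[1.0313 -1.0313]
Step 4: x=[3.8341 8.1661] v=[0.9298 -0.9298]
Step 5: x=[3.9831 8.0172] v=[0.5958 -0.5958]
Step 6: x=[4.0113 7.9890] v=[0.1129 -0.1129]

Answer: 4.0113 7.9890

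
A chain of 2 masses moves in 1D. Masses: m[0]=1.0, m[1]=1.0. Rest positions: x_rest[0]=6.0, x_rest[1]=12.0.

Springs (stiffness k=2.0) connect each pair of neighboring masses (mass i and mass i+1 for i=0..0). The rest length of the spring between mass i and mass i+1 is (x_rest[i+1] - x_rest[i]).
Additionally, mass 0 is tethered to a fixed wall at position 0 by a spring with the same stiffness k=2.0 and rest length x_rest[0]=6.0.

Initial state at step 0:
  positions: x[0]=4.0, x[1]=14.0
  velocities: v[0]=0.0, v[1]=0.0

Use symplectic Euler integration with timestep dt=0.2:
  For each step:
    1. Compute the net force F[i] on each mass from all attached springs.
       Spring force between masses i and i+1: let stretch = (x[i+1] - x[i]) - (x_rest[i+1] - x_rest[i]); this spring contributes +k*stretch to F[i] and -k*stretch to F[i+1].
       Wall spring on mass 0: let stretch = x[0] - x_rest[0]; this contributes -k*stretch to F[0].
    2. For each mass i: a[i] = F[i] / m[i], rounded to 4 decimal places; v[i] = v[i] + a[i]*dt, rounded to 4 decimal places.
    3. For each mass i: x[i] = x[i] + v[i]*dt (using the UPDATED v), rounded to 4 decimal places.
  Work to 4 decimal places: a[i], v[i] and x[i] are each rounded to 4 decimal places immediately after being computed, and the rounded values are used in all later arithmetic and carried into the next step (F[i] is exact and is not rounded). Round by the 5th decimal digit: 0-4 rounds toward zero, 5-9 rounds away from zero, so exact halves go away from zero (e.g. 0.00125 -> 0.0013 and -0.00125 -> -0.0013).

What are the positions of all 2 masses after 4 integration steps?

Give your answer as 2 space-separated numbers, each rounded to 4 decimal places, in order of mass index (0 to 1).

Answer: 7.4100 11.6696

Derivation:
Step 0: x=[4.0000 14.0000] v=[0.0000 0.0000]
Step 1: x=[4.4800 13.6800] v=[2.4000 -1.6000]
Step 2: x=[5.3376 13.1040] v=[4.2880 -2.8800]
Step 3: x=[6.3895 12.3867] v=[5.2595 -3.5866]
Step 4: x=[7.4100 11.6696] v=[5.1026 -3.5855]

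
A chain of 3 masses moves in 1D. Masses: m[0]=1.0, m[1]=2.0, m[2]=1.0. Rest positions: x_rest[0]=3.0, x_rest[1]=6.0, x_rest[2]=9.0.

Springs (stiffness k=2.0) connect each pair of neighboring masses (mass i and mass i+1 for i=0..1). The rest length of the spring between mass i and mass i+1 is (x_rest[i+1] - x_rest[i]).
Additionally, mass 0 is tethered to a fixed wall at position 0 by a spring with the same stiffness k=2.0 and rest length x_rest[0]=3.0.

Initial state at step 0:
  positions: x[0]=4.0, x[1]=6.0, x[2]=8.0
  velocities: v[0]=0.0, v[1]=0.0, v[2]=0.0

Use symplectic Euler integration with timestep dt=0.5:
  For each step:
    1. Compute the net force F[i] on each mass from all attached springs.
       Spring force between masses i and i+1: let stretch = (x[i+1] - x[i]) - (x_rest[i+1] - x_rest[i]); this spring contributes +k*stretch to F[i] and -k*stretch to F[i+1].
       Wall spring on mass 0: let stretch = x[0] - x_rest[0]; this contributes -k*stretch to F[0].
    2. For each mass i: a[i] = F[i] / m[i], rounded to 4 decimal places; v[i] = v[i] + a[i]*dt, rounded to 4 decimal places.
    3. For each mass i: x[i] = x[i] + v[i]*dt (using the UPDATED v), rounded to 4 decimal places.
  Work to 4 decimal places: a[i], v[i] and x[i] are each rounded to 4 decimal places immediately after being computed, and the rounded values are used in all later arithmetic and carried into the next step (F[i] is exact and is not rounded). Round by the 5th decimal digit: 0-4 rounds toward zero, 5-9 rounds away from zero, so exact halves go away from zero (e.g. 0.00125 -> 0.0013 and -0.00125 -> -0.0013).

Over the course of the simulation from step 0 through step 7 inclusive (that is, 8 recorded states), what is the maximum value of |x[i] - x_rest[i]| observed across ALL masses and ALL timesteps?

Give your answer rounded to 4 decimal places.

Answer: 1.0643

Derivation:
Step 0: x=[4.0000 6.0000 8.0000] v=[0.0000 0.0000 0.0000]
Step 1: x=[3.0000 6.0000 8.5000] v=[-2.0000 0.0000 1.0000]
Step 2: x=[2.0000 5.8750 9.2500] v=[-2.0000 -0.2500 1.5000]
Step 3: x=[1.9375 5.6250 9.8125] v=[-0.1250 -0.5000 1.1250]
Step 4: x=[2.7500 5.5000 9.7813] v=[1.6250 -0.2500 -0.0625]
Step 5: x=[3.5625 5.7579 9.1094] v=[1.6250 0.5157 -1.3438]
Step 6: x=[3.6915 6.3048 8.2618] v=[0.2579 1.0938 -1.6953]
Step 7: x=[3.2814 6.6877 7.9357] v=[-0.8203 0.7657 -0.6523]
Max displacement = 1.0643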